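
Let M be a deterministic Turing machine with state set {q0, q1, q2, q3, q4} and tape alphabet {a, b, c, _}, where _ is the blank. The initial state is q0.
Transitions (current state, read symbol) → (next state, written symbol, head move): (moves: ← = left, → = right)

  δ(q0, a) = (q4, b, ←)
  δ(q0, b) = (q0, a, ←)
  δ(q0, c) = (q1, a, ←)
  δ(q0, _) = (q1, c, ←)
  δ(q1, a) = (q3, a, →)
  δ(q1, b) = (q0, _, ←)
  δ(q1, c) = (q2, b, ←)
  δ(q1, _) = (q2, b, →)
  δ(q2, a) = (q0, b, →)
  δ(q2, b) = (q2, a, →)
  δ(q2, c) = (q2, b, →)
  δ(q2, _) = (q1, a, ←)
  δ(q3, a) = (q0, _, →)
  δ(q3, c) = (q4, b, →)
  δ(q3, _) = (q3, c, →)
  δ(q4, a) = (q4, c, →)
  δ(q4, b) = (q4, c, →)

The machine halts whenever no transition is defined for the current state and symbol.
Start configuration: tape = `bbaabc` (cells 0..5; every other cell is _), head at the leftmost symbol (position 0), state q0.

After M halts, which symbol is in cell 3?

state=q0 head=0 tape=____[b]baabc   (q0,b)→(q0,a,←)
state=q0 head=-1 tape=___[_]abaabc   (q0,_)→(q1,c,←)
state=q1 head=-2 tape=__[_]cabaabc   (q1,_)→(q2,b,→)
state=q2 head=-1 tape=__b[c]abaabc   (q2,c)→(q2,b,→)
state=q2 head=0 tape=__bb[a]baabc   (q2,a)→(q0,b,→)
state=q0 head=1 tape=__bbb[b]aabc   (q0,b)→(q0,a,←)
state=q0 head=0 tape=__bb[b]aaabc   (q0,b)→(q0,a,←)
state=q0 head=-1 tape=__b[b]aaaabc   (q0,b)→(q0,a,←)
state=q0 head=-2 tape=__[b]aaaaabc   (q0,b)→(q0,a,←)
state=q0 head=-3 tape=_[_]aaaaaabc   (q0,_)→(q1,c,←)
state=q1 head=-4 tape=[_]caaaaaabc   (q1,_)→(q2,b,→)
state=q2 head=-3 tape=b[c]aaaaaabc   (q2,c)→(q2,b,→)
state=q2 head=-2 tape=bb[a]aaaaabc   (q2,a)→(q0,b,→)
state=q0 head=-1 tape=bbb[a]aaaabc   (q0,a)→(q4,b,←)
state=q4 head=-2 tape=bb[b]baaaabc   (q4,b)→(q4,c,→)
state=q4 head=-1 tape=bbc[b]aaaabc   (q4,b)→(q4,c,→)
state=q4 head=0 tape=bbcc[a]aaabc   (q4,a)→(q4,c,→)
state=q4 head=1 tape=bbccc[a]aabc   (q4,a)→(q4,c,→)
state=q4 head=2 tape=bbcccc[a]abc   (q4,a)→(q4,c,→)
state=q4 head=3 tape=bbccccc[a]bc   (q4,a)→(q4,c,→)
state=q4 head=4 tape=bbcccccc[b]c   (q4,b)→(q4,c,→)
state=q4 head=5 tape=bbccccccc[c]
Cell 3 holds c when M halts.

c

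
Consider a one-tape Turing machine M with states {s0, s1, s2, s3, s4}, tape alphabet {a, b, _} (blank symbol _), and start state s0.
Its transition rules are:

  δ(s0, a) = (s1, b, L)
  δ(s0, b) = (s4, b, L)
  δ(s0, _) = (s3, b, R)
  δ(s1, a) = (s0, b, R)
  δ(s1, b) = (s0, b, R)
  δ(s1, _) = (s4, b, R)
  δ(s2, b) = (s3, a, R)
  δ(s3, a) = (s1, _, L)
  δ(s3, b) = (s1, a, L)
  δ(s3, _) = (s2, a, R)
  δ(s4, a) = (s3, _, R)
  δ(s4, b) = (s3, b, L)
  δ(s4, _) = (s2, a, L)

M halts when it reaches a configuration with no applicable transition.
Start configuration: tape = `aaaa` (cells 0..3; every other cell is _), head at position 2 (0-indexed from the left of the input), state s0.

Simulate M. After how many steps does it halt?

state=s0 head=2 tape=__aa[a]a__   (s0,a)→(s1,b,L)
state=s1 head=1 tape=__a[a]ba__   (s1,a)→(s0,b,R)
state=s0 head=2 tape=__ab[b]a__   (s0,b)→(s4,b,L)
state=s4 head=1 tape=__a[b]ba__   (s4,b)→(s3,b,L)
state=s3 head=0 tape=__[a]bba__   (s3,a)→(s1,_,L)
state=s1 head=-1 tape=_[_]_bba__   (s1,_)→(s4,b,R)
state=s4 head=0 tape=_b[_]bba__   (s4,_)→(s2,a,L)
state=s2 head=-1 tape=_[b]abba__   (s2,b)→(s3,a,R)
state=s3 head=0 tape=_a[a]bba__   (s3,a)→(s1,_,L)
state=s1 head=-1 tape=_[a]_bba__   (s1,a)→(s0,b,R)
state=s0 head=0 tape=_b[_]bba__   (s0,_)→(s3,b,R)
state=s3 head=1 tape=_bb[b]ba__   (s3,b)→(s1,a,L)
state=s1 head=0 tape=_b[b]aba__   (s1,b)→(s0,b,R)
state=s0 head=1 tape=_bb[a]ba__   (s0,a)→(s1,b,L)
state=s1 head=0 tape=_b[b]bba__   (s1,b)→(s0,b,R)
state=s0 head=1 tape=_bb[b]ba__   (s0,b)→(s4,b,L)
state=s4 head=0 tape=_b[b]bba__   (s4,b)→(s3,b,L)
state=s3 head=-1 tape=_[b]bbba__   (s3,b)→(s1,a,L)
state=s1 head=-2 tape=[_]abbba__   (s1,_)→(s4,b,R)
state=s4 head=-1 tape=b[a]bbba__   (s4,a)→(s3,_,R)
state=s3 head=0 tape=b_[b]bba__   (s3,b)→(s1,a,L)
state=s1 head=-1 tape=b[_]abba__   (s1,_)→(s4,b,R)
state=s4 head=0 tape=bb[a]bba__   (s4,a)→(s3,_,R)
state=s3 head=1 tape=bb_[b]ba__   (s3,b)→(s1,a,L)
state=s1 head=0 tape=bb[_]aba__   (s1,_)→(s4,b,R)
state=s4 head=1 tape=bbb[a]ba__   (s4,a)→(s3,_,R)
state=s3 head=2 tape=bbb_[b]a__   (s3,b)→(s1,a,L)
state=s1 head=1 tape=bbb[_]aa__   (s1,_)→(s4,b,R)
state=s4 head=2 tape=bbbb[a]a__   (s4,a)→(s3,_,R)
state=s3 head=3 tape=bbbb_[a]__   (s3,a)→(s1,_,L)
state=s1 head=2 tape=bbbb[_]___   (s1,_)→(s4,b,R)
state=s4 head=3 tape=bbbbb[_]__   (s4,_)→(s2,a,L)
state=s2 head=2 tape=bbbb[b]a__   (s2,b)→(s3,a,R)
state=s3 head=3 tape=bbbba[a]__   (s3,a)→(s1,_,L)
state=s1 head=2 tape=bbbb[a]___   (s1,a)→(s0,b,R)
state=s0 head=3 tape=bbbbb[_]__   (s0,_)→(s3,b,R)
state=s3 head=4 tape=bbbbbb[_]_   (s3,_)→(s2,a,R)
state=s2 head=5 tape=bbbbbba[_]
M halts after 37 transitions.

37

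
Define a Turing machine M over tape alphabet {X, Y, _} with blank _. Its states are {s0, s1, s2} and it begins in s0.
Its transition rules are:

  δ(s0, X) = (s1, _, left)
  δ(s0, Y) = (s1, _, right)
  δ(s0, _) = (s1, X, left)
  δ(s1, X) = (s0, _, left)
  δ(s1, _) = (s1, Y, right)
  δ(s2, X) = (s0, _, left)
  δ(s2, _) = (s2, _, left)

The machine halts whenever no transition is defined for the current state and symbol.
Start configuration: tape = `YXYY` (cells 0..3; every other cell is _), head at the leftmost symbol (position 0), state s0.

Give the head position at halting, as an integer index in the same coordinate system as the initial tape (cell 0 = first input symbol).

s0 | _[Y]XYY   read Y → write _, move right, go to s1
s1 | __[X]YY   read X → write _, move left, go to s0
s0 | _[_]_YY   read _ → write X, move left, go to s1
s1 | [_]X_YY   read _ → write Y, move right, go to s1
s1 | Y[X]_YY   read X → write _, move left, go to s0
s0 | [Y]__YY   read Y → write _, move right, go to s1
s1 | _[_]_YY   read _ → write Y, move right, go to s1
s1 | _Y[_]YY   read _ → write Y, move right, go to s1
s1 | _YY[Y]Y
At halt the head is at cell 2.

2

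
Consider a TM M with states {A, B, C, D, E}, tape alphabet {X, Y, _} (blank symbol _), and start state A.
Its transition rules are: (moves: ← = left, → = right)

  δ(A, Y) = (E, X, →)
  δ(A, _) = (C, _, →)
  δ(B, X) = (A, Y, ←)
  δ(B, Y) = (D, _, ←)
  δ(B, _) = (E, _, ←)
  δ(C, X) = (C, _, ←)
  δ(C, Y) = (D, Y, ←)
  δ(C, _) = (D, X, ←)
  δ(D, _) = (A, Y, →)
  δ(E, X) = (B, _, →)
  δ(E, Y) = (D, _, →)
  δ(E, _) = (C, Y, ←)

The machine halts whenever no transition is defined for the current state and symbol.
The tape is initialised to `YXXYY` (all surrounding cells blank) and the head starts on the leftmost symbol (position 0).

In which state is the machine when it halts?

state=A head=0 tape=[Y]XXYY   (A,Y)→(E,X,→)
state=E head=1 tape=X[X]XYY   (E,X)→(B,_,→)
state=B head=2 tape=X_[X]YY   (B,X)→(A,Y,←)
state=A head=1 tape=X[_]YYY   (A,_)→(C,_,→)
state=C head=2 tape=X_[Y]YY   (C,Y)→(D,Y,←)
state=D head=1 tape=X[_]YYY   (D,_)→(A,Y,→)
state=A head=2 tape=XY[Y]YY   (A,Y)→(E,X,→)
state=E head=3 tape=XYX[Y]Y   (E,Y)→(D,_,→)
state=D head=4 tape=XYX_[Y]
No transition is defined for (D, Y); M halts in state D.

D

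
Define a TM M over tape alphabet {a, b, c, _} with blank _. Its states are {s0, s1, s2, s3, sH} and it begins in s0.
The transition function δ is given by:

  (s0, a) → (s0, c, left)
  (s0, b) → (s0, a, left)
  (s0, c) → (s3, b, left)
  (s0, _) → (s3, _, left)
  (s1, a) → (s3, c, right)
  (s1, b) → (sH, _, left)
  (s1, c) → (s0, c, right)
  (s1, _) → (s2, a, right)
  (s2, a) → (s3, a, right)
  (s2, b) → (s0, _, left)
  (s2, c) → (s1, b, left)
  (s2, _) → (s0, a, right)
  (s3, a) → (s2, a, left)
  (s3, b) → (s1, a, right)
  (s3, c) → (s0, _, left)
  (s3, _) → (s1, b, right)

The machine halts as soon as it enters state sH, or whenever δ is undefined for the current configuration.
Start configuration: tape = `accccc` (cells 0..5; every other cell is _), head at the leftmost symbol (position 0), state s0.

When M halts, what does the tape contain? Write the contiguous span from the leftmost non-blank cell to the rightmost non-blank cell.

s0 | __[a]ccccc   read a → write c, move left, go to s0
s0 | _[_]cccccc   read _ → write _, move left, go to s3
s3 | [_]_cccccc   read _ → write b, move right, go to s1
s1 | b[_]cccccc   read _ → write a, move right, go to s2
s2 | ba[c]ccccc   read c → write b, move left, go to s1
s1 | b[a]bccccc   read a → write c, move right, go to s3
s3 | bc[b]ccccc   read b → write a, move right, go to s1
s1 | bca[c]cccc   read c → write c, move right, go to s0
s0 | bcac[c]ccc   read c → write b, move left, go to s3
s3 | bca[c]bccc   read c → write _, move left, go to s0
s0 | bc[a]_bccc   read a → write c, move left, go to s0
s0 | b[c]c_bccc   read c → write b, move left, go to s3
s3 | [b]bc_bccc   read b → write a, move right, go to s1
s1 | a[b]c_bccc   read b → write _, move left, go to sH
sH | [a]_c_bccc
The non-blank tape span at halt is a_c_bccc.

a_c_bccc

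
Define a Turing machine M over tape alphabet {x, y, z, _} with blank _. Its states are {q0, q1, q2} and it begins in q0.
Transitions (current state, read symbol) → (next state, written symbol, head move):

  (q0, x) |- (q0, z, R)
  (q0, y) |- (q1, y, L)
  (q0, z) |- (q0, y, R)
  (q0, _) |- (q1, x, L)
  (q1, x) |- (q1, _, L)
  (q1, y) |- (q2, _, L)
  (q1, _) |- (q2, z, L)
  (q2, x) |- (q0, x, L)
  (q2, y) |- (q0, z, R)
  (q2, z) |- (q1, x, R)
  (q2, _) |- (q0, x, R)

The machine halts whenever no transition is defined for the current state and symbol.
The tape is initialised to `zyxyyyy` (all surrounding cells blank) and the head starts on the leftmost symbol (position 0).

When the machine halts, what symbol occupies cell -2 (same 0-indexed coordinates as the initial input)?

state=q0 head=0 tape=______[z]yxyyyy   (q0,z)→(q0,y,R)
state=q0 head=1 tape=______y[y]xyyyy   (q0,y)→(q1,y,L)
state=q1 head=0 tape=______[y]yxyyyy   (q1,y)→(q2,_,L)
state=q2 head=-1 tape=_____[_]_yxyyyy   (q2,_)→(q0,x,R)
state=q0 head=0 tape=_____x[_]yxyyyy   (q0,_)→(q1,x,L)
state=q1 head=-1 tape=_____[x]xyxyyyy   (q1,x)→(q1,_,L)
state=q1 head=-2 tape=____[_]_xyxyyyy   (q1,_)→(q2,z,L)
state=q2 head=-3 tape=___[_]z_xyxyyyy   (q2,_)→(q0,x,R)
state=q0 head=-2 tape=___x[z]_xyxyyyy   (q0,z)→(q0,y,R)
state=q0 head=-1 tape=___xy[_]xyxyyyy   (q0,_)→(q1,x,L)
state=q1 head=-2 tape=___x[y]xxyxyyyy   (q1,y)→(q2,_,L)
state=q2 head=-3 tape=___[x]_xxyxyyyy   (q2,x)→(q0,x,L)
state=q0 head=-4 tape=__[_]x_xxyxyyyy   (q0,_)→(q1,x,L)
state=q1 head=-5 tape=_[_]xx_xxyxyyyy   (q1,_)→(q2,z,L)
state=q2 head=-6 tape=[_]zxx_xxyxyyyy   (q2,_)→(q0,x,R)
state=q0 head=-5 tape=x[z]xx_xxyxyyyy   (q0,z)→(q0,y,R)
state=q0 head=-4 tape=xy[x]x_xxyxyyyy   (q0,x)→(q0,z,R)
state=q0 head=-3 tape=xyz[x]_xxyxyyyy   (q0,x)→(q0,z,R)
state=q0 head=-2 tape=xyzz[_]xxyxyyyy   (q0,_)→(q1,x,L)
state=q1 head=-3 tape=xyz[z]xxxyxyyyy
Cell -2 holds x when M halts.

x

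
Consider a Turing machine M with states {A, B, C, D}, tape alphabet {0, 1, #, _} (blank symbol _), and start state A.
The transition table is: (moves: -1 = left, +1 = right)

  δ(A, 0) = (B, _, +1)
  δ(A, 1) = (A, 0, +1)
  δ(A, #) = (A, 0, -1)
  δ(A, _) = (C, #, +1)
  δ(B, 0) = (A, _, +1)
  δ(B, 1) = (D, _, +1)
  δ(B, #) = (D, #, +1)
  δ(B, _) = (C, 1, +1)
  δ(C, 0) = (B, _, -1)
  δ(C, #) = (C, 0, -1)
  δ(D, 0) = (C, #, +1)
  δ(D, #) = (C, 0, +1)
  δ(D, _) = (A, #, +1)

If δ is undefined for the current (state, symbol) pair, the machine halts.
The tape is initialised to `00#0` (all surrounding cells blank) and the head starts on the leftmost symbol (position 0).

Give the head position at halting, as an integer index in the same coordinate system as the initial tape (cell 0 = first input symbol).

5

state=A head=0 tape=[0]0#0__   (A,0)→(B,_,+1)
state=B head=1 tape=_[0]#0__   (B,0)→(A,_,+1)
state=A head=2 tape=__[#]0__   (A,#)→(A,0,-1)
state=A head=1 tape=_[_]00__   (A,_)→(C,#,+1)
state=C head=2 tape=_#[0]0__   (C,0)→(B,_,-1)
state=B head=1 tape=_[#]_0__   (B,#)→(D,#,+1)
state=D head=2 tape=_#[_]0__   (D,_)→(A,#,+1)
state=A head=3 tape=_##[0]__   (A,0)→(B,_,+1)
state=B head=4 tape=_##_[_]_   (B,_)→(C,1,+1)
state=C head=5 tape=_##_1[_]
At halt the head is at cell 5.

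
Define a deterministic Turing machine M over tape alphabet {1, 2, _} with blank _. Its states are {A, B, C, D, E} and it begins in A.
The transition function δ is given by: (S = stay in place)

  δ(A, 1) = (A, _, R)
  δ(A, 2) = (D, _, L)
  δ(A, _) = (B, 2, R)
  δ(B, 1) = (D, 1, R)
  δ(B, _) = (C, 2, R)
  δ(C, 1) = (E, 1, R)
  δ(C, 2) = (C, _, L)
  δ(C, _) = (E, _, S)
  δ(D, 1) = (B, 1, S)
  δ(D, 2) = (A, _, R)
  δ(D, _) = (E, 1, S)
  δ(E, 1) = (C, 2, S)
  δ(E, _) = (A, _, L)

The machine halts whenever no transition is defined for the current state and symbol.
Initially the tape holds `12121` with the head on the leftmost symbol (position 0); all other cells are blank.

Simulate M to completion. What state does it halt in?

A | __[1]2121   read 1 → write _, move R, go to A
A | ___[2]121   read 2 → write _, move L, go to D
D | __[_]_121   read _ → write 1, move S, go to E
E | __[1]_121   read 1 → write 2, move S, go to C
C | __[2]_121   read 2 → write _, move L, go to C
C | _[_]__121   read _ → write _, move S, go to E
E | _[_]__121   read _ → write _, move L, go to A
A | [_]___121   read _ → write 2, move R, go to B
B | 2[_]__121   read _ → write 2, move R, go to C
C | 22[_]_121   read _ → write _, move S, go to E
E | 22[_]_121   read _ → write _, move L, go to A
A | 2[2]__121   read 2 → write _, move L, go to D
D | [2]___121   read 2 → write _, move R, go to A
A | _[_]__121   read _ → write 2, move R, go to B
B | _2[_]_121   read _ → write 2, move R, go to C
C | _22[_]121   read _ → write _, move S, go to E
E | _22[_]121   read _ → write _, move L, go to A
A | _2[2]_121   read 2 → write _, move L, go to D
D | _[2]__121   read 2 → write _, move R, go to A
A | __[_]_121   read _ → write 2, move R, go to B
B | __2[_]121   read _ → write 2, move R, go to C
C | __22[1]21   read 1 → write 1, move R, go to E
E | __221[2]1
No transition is defined for (E, 2); M halts in state E.

E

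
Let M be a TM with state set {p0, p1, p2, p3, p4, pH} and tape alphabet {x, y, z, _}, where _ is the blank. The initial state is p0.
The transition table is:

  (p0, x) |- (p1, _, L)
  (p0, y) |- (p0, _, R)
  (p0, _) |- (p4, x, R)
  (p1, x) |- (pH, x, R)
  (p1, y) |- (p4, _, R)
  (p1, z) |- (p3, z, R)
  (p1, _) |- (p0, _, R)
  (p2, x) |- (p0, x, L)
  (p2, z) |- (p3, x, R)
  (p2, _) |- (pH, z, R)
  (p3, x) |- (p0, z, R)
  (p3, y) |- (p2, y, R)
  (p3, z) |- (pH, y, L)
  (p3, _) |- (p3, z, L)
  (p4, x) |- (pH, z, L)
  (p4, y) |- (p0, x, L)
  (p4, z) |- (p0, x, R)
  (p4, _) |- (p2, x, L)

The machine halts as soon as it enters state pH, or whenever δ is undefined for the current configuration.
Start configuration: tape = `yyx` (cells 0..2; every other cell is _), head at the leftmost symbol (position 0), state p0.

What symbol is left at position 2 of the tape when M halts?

state=p0 head=0 tape=[y]yx_   (p0,y)→(p0,_,R)
state=p0 head=1 tape=_[y]x_   (p0,y)→(p0,_,R)
state=p0 head=2 tape=__[x]_   (p0,x)→(p1,_,L)
state=p1 head=1 tape=_[_]__   (p1,_)→(p0,_,R)
state=p0 head=2 tape=__[_]_   (p0,_)→(p4,x,R)
state=p4 head=3 tape=__x[_]   (p4,_)→(p2,x,L)
state=p2 head=2 tape=__[x]x   (p2,x)→(p0,x,L)
state=p0 head=1 tape=_[_]xx   (p0,_)→(p4,x,R)
state=p4 head=2 tape=_x[x]x   (p4,x)→(pH,z,L)
state=pH head=1 tape=_[x]zx
Cell 2 holds z when M halts.

z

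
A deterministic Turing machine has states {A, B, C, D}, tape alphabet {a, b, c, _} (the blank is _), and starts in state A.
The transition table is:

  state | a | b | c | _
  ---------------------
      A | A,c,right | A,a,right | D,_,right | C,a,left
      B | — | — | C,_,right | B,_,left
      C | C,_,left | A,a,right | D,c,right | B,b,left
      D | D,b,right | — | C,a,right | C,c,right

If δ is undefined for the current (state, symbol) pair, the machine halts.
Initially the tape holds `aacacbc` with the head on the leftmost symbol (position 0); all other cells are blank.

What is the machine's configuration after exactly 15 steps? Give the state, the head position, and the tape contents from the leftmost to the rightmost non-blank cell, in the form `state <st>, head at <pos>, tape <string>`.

state B, head at 5, tape cc_baa_b_a

state=A head=0 tape=[a]acacbc___   (A,a)→(A,c,right)
state=A head=1 tape=c[a]cacbc___   (A,a)→(A,c,right)
state=A head=2 tape=cc[c]acbc___   (A,c)→(D,_,right)
state=D head=3 tape=cc_[a]cbc___   (D,a)→(D,b,right)
state=D head=4 tape=cc_b[c]bc___   (D,c)→(C,a,right)
state=C head=5 tape=cc_ba[b]c___   (C,b)→(A,a,right)
state=A head=6 tape=cc_baa[c]___   (A,c)→(D,_,right)
state=D head=7 tape=cc_baa_[_]__   (D,_)→(C,c,right)
state=C head=8 tape=cc_baa_c[_]_   (C,_)→(B,b,left)
state=B head=7 tape=cc_baa_[c]b_   (B,c)→(C,_,right)
state=C head=8 tape=cc_baa__[b]_   (C,b)→(A,a,right)
state=A head=9 tape=cc_baa__a[_]   (A,_)→(C,a,left)
state=C head=8 tape=cc_baa__[a]a   (C,a)→(C,_,left)
state=C head=7 tape=cc_baa_[_]_a   (C,_)→(B,b,left)
state=B head=6 tape=cc_baa[_]b_a   (B,_)→(B,_,left)
state=B head=5 tape=cc_ba[a]_b_a
After 15 steps: state B, head at 5, tape cc_baa_b_a.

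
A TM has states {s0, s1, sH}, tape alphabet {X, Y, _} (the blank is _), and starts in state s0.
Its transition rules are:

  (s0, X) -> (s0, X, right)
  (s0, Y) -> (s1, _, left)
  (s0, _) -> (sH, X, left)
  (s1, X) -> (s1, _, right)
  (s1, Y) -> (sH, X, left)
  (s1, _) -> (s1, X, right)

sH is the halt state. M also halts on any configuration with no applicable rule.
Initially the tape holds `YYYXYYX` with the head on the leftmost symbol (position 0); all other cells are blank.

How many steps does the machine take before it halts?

state=s0 head=0 tape=_[Y]YYXYYX   (s0,Y)→(s1,_,left)
state=s1 head=-1 tape=[_]_YYXYYX   (s1,_)→(s1,X,right)
state=s1 head=0 tape=X[_]YYXYYX   (s1,_)→(s1,X,right)
state=s1 head=1 tape=XX[Y]YXYYX   (s1,Y)→(sH,X,left)
state=sH head=0 tape=X[X]XYXYYX
M halts after 4 transitions.

4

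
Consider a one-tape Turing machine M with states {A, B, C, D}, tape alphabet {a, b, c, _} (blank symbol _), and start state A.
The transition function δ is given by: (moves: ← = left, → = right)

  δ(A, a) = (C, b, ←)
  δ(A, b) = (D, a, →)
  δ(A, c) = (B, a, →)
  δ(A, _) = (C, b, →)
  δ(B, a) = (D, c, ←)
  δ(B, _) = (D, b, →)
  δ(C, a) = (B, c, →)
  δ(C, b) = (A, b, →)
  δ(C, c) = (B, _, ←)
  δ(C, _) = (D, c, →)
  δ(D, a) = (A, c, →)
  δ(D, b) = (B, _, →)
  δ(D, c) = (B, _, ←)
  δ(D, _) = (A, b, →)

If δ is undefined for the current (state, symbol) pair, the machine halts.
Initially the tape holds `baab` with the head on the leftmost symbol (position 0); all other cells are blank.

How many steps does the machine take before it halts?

9

A | _[b]aab   read b → write a, move →, go to D
D | _a[a]ab   read a → write c, move →, go to A
A | _ac[a]b   read a → write b, move ←, go to C
C | _a[c]bb   read c → write _, move ←, go to B
B | _[a]_bb   read a → write c, move ←, go to D
D | [_]c_bb   read _ → write b, move →, go to A
A | b[c]_bb   read c → write a, move →, go to B
B | ba[_]bb   read _ → write b, move →, go to D
D | bab[b]b   read b → write _, move →, go to B
B | bab_[b]
M halts after 9 transitions.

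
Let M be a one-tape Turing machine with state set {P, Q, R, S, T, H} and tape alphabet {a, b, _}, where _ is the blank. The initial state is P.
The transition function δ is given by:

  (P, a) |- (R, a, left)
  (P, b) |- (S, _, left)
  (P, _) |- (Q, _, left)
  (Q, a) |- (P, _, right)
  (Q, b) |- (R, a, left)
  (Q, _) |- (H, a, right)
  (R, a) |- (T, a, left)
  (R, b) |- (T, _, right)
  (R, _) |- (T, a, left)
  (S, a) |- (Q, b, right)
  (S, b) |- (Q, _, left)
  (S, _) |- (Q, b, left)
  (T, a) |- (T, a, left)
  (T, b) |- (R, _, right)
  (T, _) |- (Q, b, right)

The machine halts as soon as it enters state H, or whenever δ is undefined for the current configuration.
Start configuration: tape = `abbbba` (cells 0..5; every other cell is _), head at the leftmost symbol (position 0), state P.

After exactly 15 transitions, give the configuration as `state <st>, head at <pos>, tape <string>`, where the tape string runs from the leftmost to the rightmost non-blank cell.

state Q, head at -1, tape baabbbba

P | __[a]bbbba   read a → write a, move left, go to R
R | _[_]abbbba   read _ → write a, move left, go to T
T | [_]aabbbba   read _ → write b, move right, go to Q
Q | b[a]abbbba   read a → write _, move right, go to P
P | b_[a]bbbba   read a → write a, move left, go to R
R | b[_]abbbba   read _ → write a, move left, go to T
T | [b]aabbbba   read b → write _, move right, go to R
R | _[a]abbbba   read a → write a, move left, go to T
T | [_]aabbbba   read _ → write b, move right, go to Q
Q | b[a]abbbba   read a → write _, move right, go to P
P | b_[a]bbbba   read a → write a, move left, go to R
R | b[_]abbbba   read _ → write a, move left, go to T
T | [b]aabbbba   read b → write _, move right, go to R
R | _[a]abbbba   read a → write a, move left, go to T
T | [_]aabbbba   read _ → write b, move right, go to Q
Q | b[a]abbbba
After 15 steps: state Q, head at -1, tape baabbbba.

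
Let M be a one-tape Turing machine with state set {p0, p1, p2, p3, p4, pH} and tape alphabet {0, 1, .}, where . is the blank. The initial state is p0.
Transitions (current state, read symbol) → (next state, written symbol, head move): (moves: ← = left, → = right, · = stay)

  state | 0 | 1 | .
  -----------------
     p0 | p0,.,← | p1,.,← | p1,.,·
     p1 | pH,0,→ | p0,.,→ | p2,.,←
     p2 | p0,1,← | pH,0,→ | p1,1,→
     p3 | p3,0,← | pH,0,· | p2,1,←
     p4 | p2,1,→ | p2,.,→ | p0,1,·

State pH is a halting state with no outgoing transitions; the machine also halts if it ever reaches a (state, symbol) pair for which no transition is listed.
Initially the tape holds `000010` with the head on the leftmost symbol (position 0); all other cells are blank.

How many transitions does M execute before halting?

6

state=p0 head=0 tape=..[0]00010   (p0,0)→(p0,.,←)
state=p0 head=-1 tape=.[.].00010   (p0,.)→(p1,.,·)
state=p1 head=-1 tape=.[.].00010   (p1,.)→(p2,.,←)
state=p2 head=-2 tape=[.]..00010   (p2,.)→(p1,1,→)
state=p1 head=-1 tape=1[.].00010   (p1,.)→(p2,.,←)
state=p2 head=-2 tape=[1]..00010   (p2,1)→(pH,0,→)
state=pH head=-1 tape=0[.].00010
M halts after 6 transitions.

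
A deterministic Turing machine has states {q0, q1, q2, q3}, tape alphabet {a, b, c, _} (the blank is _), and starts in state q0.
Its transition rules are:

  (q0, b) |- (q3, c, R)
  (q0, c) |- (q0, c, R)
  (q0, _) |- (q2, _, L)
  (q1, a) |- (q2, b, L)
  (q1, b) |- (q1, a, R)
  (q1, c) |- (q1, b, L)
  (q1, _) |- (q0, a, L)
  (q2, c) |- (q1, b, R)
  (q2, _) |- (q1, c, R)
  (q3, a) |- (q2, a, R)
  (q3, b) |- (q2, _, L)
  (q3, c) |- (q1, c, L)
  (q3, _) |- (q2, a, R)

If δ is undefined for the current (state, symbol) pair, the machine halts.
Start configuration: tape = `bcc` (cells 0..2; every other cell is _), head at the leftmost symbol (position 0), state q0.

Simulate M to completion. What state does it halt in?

q0

state=q0 head=0 tape=___[b]cc   (q0,b)→(q3,c,R)
state=q3 head=1 tape=___c[c]c   (q3,c)→(q1,c,L)
state=q1 head=0 tape=___[c]cc   (q1,c)→(q1,b,L)
state=q1 head=-1 tape=__[_]bcc   (q1,_)→(q0,a,L)
state=q0 head=-2 tape=_[_]abcc   (q0,_)→(q2,_,L)
state=q2 head=-3 tape=[_]_abcc   (q2,_)→(q1,c,R)
state=q1 head=-2 tape=c[_]abcc   (q1,_)→(q0,a,L)
state=q0 head=-3 tape=[c]aabcc   (q0,c)→(q0,c,R)
state=q0 head=-2 tape=c[a]abcc
No transition is defined for (q0, a); M halts in state q0.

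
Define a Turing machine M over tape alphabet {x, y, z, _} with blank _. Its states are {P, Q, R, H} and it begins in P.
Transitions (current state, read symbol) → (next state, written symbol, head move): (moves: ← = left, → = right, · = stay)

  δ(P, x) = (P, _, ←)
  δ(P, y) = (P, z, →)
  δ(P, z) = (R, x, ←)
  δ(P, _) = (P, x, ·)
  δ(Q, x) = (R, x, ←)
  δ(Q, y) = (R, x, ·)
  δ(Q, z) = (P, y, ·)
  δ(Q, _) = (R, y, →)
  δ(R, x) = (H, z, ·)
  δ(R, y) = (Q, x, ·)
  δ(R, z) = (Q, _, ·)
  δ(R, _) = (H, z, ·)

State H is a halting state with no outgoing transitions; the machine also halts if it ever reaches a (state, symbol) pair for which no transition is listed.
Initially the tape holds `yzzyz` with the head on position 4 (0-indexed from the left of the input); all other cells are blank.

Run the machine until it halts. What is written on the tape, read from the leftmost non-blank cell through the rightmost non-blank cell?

yzyzx

P | yzzy[z]   read z → write x, move ←, go to R
R | yzz[y]x   read y → write x, move ·, go to Q
Q | yzz[x]x   read x → write x, move ←, go to R
R | yz[z]xx   read z → write _, move ·, go to Q
Q | yz[_]xx   read _ → write y, move →, go to R
R | yzy[x]x   read x → write z, move ·, go to H
H | yzy[z]x
The non-blank tape span at halt is yzyzx.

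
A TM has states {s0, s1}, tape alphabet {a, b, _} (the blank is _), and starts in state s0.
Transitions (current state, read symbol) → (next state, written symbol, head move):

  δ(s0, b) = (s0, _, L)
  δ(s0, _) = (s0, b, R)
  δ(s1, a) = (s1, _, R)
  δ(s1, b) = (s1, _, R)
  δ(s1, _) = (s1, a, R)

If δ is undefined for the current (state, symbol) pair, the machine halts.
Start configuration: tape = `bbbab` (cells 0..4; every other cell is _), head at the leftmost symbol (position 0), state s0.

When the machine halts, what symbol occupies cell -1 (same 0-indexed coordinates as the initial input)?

state=s0 head=0 tape=___[b]bbab   (s0,b)→(s0,_,L)
state=s0 head=-1 tape=__[_]_bbab   (s0,_)→(s0,b,R)
state=s0 head=0 tape=__b[_]bbab   (s0,_)→(s0,b,R)
state=s0 head=1 tape=__bb[b]bab   (s0,b)→(s0,_,L)
state=s0 head=0 tape=__b[b]_bab   (s0,b)→(s0,_,L)
state=s0 head=-1 tape=__[b]__bab   (s0,b)→(s0,_,L)
state=s0 head=-2 tape=_[_]___bab   (s0,_)→(s0,b,R)
state=s0 head=-1 tape=_b[_]__bab   (s0,_)→(s0,b,R)
state=s0 head=0 tape=_bb[_]_bab   (s0,_)→(s0,b,R)
state=s0 head=1 tape=_bbb[_]bab   (s0,_)→(s0,b,R)
state=s0 head=2 tape=_bbbb[b]ab   (s0,b)→(s0,_,L)
state=s0 head=1 tape=_bbb[b]_ab   (s0,b)→(s0,_,L)
state=s0 head=0 tape=_bb[b]__ab   (s0,b)→(s0,_,L)
state=s0 head=-1 tape=_b[b]___ab   (s0,b)→(s0,_,L)
state=s0 head=-2 tape=_[b]____ab   (s0,b)→(s0,_,L)
state=s0 head=-3 tape=[_]_____ab   (s0,_)→(s0,b,R)
state=s0 head=-2 tape=b[_]____ab   (s0,_)→(s0,b,R)
state=s0 head=-1 tape=bb[_]___ab   (s0,_)→(s0,b,R)
state=s0 head=0 tape=bbb[_]__ab   (s0,_)→(s0,b,R)
state=s0 head=1 tape=bbbb[_]_ab   (s0,_)→(s0,b,R)
state=s0 head=2 tape=bbbbb[_]ab   (s0,_)→(s0,b,R)
state=s0 head=3 tape=bbbbbb[a]b
Cell -1 holds b when M halts.

b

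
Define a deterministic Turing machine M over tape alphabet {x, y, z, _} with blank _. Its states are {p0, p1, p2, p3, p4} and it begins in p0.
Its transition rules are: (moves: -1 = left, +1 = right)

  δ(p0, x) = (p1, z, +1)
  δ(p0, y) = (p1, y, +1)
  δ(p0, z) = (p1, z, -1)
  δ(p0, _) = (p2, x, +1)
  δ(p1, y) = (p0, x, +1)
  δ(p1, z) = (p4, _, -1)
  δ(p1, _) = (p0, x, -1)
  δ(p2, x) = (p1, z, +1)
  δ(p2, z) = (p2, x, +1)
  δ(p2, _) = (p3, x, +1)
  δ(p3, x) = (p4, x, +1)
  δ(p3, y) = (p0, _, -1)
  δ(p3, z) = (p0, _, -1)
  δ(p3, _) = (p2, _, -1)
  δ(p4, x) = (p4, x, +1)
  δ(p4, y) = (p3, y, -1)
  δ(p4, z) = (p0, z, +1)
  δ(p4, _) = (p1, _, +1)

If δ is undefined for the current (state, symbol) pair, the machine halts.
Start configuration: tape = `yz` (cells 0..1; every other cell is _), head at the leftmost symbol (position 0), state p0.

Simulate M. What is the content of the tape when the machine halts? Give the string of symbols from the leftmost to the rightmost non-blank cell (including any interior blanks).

xzxzxxzx

state=p0 head=0 tape=____[y]z__   (p0,y)→(p1,y,+1)
state=p1 head=1 tape=____y[z]__   (p1,z)→(p4,_,-1)
state=p4 head=0 tape=____[y]___   (p4,y)→(p3,y,-1)
state=p3 head=-1 tape=___[_]y___   (p3,_)→(p2,_,-1)
state=p2 head=-2 tape=__[_]_y___   (p2,_)→(p3,x,+1)
state=p3 head=-1 tape=__x[_]y___   (p3,_)→(p2,_,-1)
state=p2 head=-2 tape=__[x]_y___   (p2,x)→(p1,z,+1)
state=p1 head=-1 tape=__z[_]y___   (p1,_)→(p0,x,-1)
state=p0 head=-2 tape=__[z]xy___   (p0,z)→(p1,z,-1)
state=p1 head=-3 tape=_[_]zxy___   (p1,_)→(p0,x,-1)
state=p0 head=-4 tape=[_]xzxy___   (p0,_)→(p2,x,+1)
state=p2 head=-3 tape=x[x]zxy___   (p2,x)→(p1,z,+1)
state=p1 head=-2 tape=xz[z]xy___   (p1,z)→(p4,_,-1)
state=p4 head=-3 tape=x[z]_xy___   (p4,z)→(p0,z,+1)
state=p0 head=-2 tape=xz[_]xy___   (p0,_)→(p2,x,+1)
state=p2 head=-1 tape=xzx[x]y___   (p2,x)→(p1,z,+1)
state=p1 head=0 tape=xzxz[y]___   (p1,y)→(p0,x,+1)
state=p0 head=1 tape=xzxzx[_]__   (p0,_)→(p2,x,+1)
state=p2 head=2 tape=xzxzxx[_]_   (p2,_)→(p3,x,+1)
state=p3 head=3 tape=xzxzxxx[_]   (p3,_)→(p2,_,-1)
state=p2 head=2 tape=xzxzxx[x]_   (p2,x)→(p1,z,+1)
state=p1 head=3 tape=xzxzxxz[_]   (p1,_)→(p0,x,-1)
state=p0 head=2 tape=xzxzxx[z]x   (p0,z)→(p1,z,-1)
state=p1 head=1 tape=xzxzx[x]zx
The non-blank tape span at halt is xzxzxxzx.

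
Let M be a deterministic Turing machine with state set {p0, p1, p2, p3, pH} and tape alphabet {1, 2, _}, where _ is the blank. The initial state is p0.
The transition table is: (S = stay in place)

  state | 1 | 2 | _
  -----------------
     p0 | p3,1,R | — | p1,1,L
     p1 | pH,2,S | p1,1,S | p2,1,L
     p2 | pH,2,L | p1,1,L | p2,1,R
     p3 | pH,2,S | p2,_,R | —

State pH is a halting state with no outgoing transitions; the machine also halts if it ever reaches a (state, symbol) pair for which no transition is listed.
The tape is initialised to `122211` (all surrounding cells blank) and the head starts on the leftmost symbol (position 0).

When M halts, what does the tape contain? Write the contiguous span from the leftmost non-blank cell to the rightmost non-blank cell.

211211

p0 | _[1]22211   read 1 → write 1, move R, go to p3
p3 | _1[2]2211   read 2 → write _, move R, go to p2
p2 | _1_[2]211   read 2 → write 1, move L, go to p1
p1 | _1[_]1211   read _ → write 1, move L, go to p2
p2 | _[1]11211   read 1 → write 2, move L, go to pH
pH | [_]211211
The non-blank tape span at halt is 211211.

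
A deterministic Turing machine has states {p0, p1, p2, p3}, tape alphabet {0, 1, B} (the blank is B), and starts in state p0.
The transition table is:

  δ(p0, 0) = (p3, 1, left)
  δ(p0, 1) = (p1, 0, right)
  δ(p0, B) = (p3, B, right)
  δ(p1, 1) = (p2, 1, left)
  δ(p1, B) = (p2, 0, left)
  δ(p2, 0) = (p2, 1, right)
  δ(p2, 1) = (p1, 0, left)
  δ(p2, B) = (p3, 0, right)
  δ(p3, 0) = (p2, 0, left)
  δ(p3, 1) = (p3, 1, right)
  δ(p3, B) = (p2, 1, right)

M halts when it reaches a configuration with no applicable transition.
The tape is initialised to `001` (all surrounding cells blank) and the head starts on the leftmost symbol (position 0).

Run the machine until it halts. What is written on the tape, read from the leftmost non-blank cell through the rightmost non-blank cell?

p0 | BB[0]01   read 0 → write 1, move left, go to p3
p3 | B[B]101   read B → write 1, move right, go to p2
p2 | B1[1]01   read 1 → write 0, move left, go to p1
p1 | B[1]001   read 1 → write 1, move left, go to p2
p2 | [B]1001   read B → write 0, move right, go to p3
p3 | 0[1]001   read 1 → write 1, move right, go to p3
p3 | 01[0]01   read 0 → write 0, move left, go to p2
p2 | 0[1]001   read 1 → write 0, move left, go to p1
p1 | [0]0001
The non-blank tape span at halt is 00001.

00001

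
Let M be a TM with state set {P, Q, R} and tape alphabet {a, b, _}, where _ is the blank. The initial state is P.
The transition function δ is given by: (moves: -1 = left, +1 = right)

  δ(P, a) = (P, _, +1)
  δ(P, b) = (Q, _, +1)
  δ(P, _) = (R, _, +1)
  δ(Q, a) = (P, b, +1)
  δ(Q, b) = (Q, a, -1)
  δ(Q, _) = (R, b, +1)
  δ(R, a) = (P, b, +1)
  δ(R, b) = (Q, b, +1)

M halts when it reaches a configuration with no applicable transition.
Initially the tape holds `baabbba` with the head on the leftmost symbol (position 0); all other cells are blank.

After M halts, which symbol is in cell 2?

_

P | [b]aabbba__   read b → write _, move +1, go to Q
Q | _[a]abbba__   read a → write b, move +1, go to P
P | _b[a]bbba__   read a → write _, move +1, go to P
P | _b_[b]bba__   read b → write _, move +1, go to Q
Q | _b__[b]ba__   read b → write a, move -1, go to Q
Q | _b_[_]aba__   read _ → write b, move +1, go to R
R | _b_b[a]ba__   read a → write b, move +1, go to P
P | _b_bb[b]a__   read b → write _, move +1, go to Q
Q | _b_bb_[a]__   read a → write b, move +1, go to P
P | _b_bb_b[_]_   read _ → write _, move +1, go to R
R | _b_bb_b_[_]
Cell 2 holds _ when M halts.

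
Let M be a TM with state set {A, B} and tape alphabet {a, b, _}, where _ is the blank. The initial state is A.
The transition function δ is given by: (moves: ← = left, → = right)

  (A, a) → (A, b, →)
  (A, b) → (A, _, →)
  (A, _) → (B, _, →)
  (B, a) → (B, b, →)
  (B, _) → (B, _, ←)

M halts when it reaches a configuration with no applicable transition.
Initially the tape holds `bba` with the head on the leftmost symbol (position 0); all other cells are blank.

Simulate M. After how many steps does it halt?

6

state=A head=0 tape=[b]ba__   (A,b)→(A,_,→)
state=A head=1 tape=_[b]a__   (A,b)→(A,_,→)
state=A head=2 tape=__[a]__   (A,a)→(A,b,→)
state=A head=3 tape=__b[_]_   (A,_)→(B,_,→)
state=B head=4 tape=__b_[_]   (B,_)→(B,_,←)
state=B head=3 tape=__b[_]_   (B,_)→(B,_,←)
state=B head=2 tape=__[b]__
M halts after 6 transitions.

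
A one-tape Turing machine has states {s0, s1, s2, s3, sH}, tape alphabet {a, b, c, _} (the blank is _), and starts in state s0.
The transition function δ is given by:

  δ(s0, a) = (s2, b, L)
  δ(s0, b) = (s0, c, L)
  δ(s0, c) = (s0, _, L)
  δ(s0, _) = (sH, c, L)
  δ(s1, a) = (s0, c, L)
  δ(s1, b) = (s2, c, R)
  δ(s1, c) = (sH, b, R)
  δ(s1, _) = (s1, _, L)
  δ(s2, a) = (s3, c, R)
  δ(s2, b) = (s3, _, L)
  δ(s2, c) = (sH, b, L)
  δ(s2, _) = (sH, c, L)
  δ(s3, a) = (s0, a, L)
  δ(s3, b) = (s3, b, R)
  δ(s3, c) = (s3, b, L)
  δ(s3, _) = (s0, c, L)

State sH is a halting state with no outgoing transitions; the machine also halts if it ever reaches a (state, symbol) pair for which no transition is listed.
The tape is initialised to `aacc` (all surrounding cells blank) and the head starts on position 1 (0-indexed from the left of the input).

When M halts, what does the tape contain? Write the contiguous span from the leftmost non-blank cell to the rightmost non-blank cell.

s0 | __a[a]cc_   read a → write b, move L, go to s2
s2 | __[a]bcc_   read a → write c, move R, go to s3
s3 | __c[b]cc_   read b → write b, move R, go to s3
s3 | __cb[c]c_   read c → write b, move L, go to s3
s3 | __c[b]bc_   read b → write b, move R, go to s3
s3 | __cb[b]c_   read b → write b, move R, go to s3
s3 | __cbb[c]_   read c → write b, move L, go to s3
s3 | __cb[b]b_   read b → write b, move R, go to s3
s3 | __cbb[b]_   read b → write b, move R, go to s3
s3 | __cbbb[_]   read _ → write c, move L, go to s0
s0 | __cbb[b]c   read b → write c, move L, go to s0
s0 | __cb[b]cc   read b → write c, move L, go to s0
s0 | __c[b]ccc   read b → write c, move L, go to s0
s0 | __[c]cccc   read c → write _, move L, go to s0
s0 | _[_]_cccc   read _ → write c, move L, go to sH
sH | [_]c_cccc
The non-blank tape span at halt is c_cccc.

c_cccc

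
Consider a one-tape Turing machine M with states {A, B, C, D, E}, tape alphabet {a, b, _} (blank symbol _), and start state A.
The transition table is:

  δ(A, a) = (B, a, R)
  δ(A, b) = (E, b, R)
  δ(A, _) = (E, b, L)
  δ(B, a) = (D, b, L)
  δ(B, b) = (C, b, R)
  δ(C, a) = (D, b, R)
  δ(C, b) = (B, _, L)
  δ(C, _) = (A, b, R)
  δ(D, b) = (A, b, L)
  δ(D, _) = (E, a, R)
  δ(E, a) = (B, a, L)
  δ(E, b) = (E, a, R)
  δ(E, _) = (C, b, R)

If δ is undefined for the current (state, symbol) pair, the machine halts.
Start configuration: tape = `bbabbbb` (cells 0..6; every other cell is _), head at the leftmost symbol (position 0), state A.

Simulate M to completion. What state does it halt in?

D

A | __[b]babbbb   read b → write b, move R, go to E
E | __b[b]abbbb   read b → write a, move R, go to E
E | __ba[a]bbbb   read a → write a, move L, go to B
B | __b[a]abbbb   read a → write b, move L, go to D
D | __[b]babbbb   read b → write b, move L, go to A
A | _[_]bbabbbb   read _ → write b, move L, go to E
E | [_]bbbabbbb   read _ → write b, move R, go to C
C | b[b]bbabbbb   read b → write _, move L, go to B
B | [b]_bbabbbb   read b → write b, move R, go to C
C | b[_]bbabbbb   read _ → write b, move R, go to A
A | bb[b]babbbb   read b → write b, move R, go to E
E | bbb[b]abbbb   read b → write a, move R, go to E
E | bbba[a]bbbb   read a → write a, move L, go to B
B | bbb[a]abbbb   read a → write b, move L, go to D
D | bb[b]babbbb   read b → write b, move L, go to A
A | b[b]bbabbbb   read b → write b, move R, go to E
E | bb[b]babbbb   read b → write a, move R, go to E
E | bba[b]abbbb   read b → write a, move R, go to E
E | bbaa[a]bbbb   read a → write a, move L, go to B
B | bba[a]abbbb   read a → write b, move L, go to D
D | bb[a]babbbb
No transition is defined for (D, a); M halts in state D.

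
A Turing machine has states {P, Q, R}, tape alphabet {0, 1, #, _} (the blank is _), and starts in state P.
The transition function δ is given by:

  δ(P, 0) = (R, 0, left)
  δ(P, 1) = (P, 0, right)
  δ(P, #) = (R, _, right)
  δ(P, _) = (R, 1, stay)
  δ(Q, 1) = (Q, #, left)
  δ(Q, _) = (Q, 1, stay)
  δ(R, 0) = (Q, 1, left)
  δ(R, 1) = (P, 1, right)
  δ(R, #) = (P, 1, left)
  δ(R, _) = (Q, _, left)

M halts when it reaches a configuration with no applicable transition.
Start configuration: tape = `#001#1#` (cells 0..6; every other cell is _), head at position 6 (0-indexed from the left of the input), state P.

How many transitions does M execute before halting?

P | #001#1[#]_   read # → write _, move right, go to R
R | #001#1_[_]   read _ → write _, move left, go to Q
Q | #001#1[_]_   read _ → write 1, move stay, go to Q
Q | #001#1[1]_   read 1 → write #, move left, go to Q
Q | #001#[1]#_   read 1 → write #, move left, go to Q
Q | #001[#]##_
M halts after 5 transitions.

5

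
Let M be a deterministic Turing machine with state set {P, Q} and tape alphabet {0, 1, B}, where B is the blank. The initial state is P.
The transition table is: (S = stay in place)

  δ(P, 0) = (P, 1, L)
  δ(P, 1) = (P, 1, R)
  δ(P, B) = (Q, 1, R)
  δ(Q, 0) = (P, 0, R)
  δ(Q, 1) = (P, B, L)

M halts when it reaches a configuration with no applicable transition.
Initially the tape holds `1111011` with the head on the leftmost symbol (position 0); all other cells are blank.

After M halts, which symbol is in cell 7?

1

state=P head=0 tape=[1]111011BB   (P,1)→(P,1,R)
state=P head=1 tape=1[1]11011BB   (P,1)→(P,1,R)
state=P head=2 tape=11[1]1011BB   (P,1)→(P,1,R)
state=P head=3 tape=111[1]011BB   (P,1)→(P,1,R)
state=P head=4 tape=1111[0]11BB   (P,0)→(P,1,L)
state=P head=3 tape=111[1]111BB   (P,1)→(P,1,R)
state=P head=4 tape=1111[1]11BB   (P,1)→(P,1,R)
state=P head=5 tape=11111[1]1BB   (P,1)→(P,1,R)
state=P head=6 tape=111111[1]BB   (P,1)→(P,1,R)
state=P head=7 tape=1111111[B]B   (P,B)→(Q,1,R)
state=Q head=8 tape=11111111[B]
Cell 7 holds 1 when M halts.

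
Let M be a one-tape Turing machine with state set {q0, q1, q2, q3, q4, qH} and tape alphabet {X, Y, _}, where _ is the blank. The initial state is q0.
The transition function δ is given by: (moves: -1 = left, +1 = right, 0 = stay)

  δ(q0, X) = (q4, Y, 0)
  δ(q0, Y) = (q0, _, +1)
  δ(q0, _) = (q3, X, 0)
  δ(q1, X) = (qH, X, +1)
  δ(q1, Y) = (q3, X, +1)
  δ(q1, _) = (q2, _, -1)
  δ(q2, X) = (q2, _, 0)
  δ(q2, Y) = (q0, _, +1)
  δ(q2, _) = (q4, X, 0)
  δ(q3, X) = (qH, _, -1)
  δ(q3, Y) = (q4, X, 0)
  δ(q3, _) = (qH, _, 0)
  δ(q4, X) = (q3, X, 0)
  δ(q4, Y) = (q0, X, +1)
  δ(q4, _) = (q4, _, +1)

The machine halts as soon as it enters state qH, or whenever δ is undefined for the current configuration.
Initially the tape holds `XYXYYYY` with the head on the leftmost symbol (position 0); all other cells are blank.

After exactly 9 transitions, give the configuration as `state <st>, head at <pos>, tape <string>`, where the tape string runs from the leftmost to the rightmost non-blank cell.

state=q0 head=0 tape=[X]YXYYYY_   (q0,X)→(q4,Y,0)
state=q4 head=0 tape=[Y]YXYYYY_   (q4,Y)→(q0,X,+1)
state=q0 head=1 tape=X[Y]XYYYY_   (q0,Y)→(q0,_,+1)
state=q0 head=2 tape=X_[X]YYYY_   (q0,X)→(q4,Y,0)
state=q4 head=2 tape=X_[Y]YYYY_   (q4,Y)→(q0,X,+1)
state=q0 head=3 tape=X_X[Y]YYY_   (q0,Y)→(q0,_,+1)
state=q0 head=4 tape=X_X_[Y]YY_   (q0,Y)→(q0,_,+1)
state=q0 head=5 tape=X_X__[Y]Y_   (q0,Y)→(q0,_,+1)
state=q0 head=6 tape=X_X___[Y]_   (q0,Y)→(q0,_,+1)
state=q0 head=7 tape=X_X____[_]
After 9 steps: state q0, head at 7, tape X_X.

state q0, head at 7, tape X_X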